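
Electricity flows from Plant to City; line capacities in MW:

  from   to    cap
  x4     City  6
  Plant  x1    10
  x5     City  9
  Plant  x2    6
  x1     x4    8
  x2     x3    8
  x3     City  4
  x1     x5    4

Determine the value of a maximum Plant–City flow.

14

Augment Plant→x1→x4→City: bottleneck 6, flow now 6.
Augment Plant→x1→x5→City: bottleneck 4, flow now 10.
Augment Plant→x2→x3→City: bottleneck 4, flow now 14.
No augmenting path remains; maximum flow = 14.
In the residual graph, reachable from Plant: {Plant, x2, x3}.
Min-cut edges: Plant→x1 (10), x3→City (4); capacity 10 + 4 = 14.
This cut is saturated, so no flow can exceed 14.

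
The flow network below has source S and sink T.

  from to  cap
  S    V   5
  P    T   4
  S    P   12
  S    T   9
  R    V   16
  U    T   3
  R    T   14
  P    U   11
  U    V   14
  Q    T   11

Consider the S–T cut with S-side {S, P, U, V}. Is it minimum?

Yes — it is a minimum cut (capacity 16).

Given cut capacity: 9 + 4 + 3 = 16.
Augment S→T: bottleneck 9, flow now 9.
Augment S→P→T: bottleneck 4, flow now 13.
Augment S→P→U→T: bottleneck 3, flow now 16.
No augmenting path remains; maximum flow = 16.
Cut capacity 16 equals the max flow, so it is a minimum cut.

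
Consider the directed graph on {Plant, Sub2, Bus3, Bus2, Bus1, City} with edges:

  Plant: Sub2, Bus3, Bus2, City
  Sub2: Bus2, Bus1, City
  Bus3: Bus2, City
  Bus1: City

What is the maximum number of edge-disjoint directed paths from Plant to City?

3

Assign every edge capacity 1; by Menger, the answer equals the max flow.
Path Plant→City (+1); total 1.
Path Plant→Sub2→City (+1); total 2.
Path Plant→Bus3→City (+1); total 3.
No residual Plant→City path; max flow = 3.
Certifying cut of size 3: {Plant→Bus3, Plant→City, Plant→Sub2}.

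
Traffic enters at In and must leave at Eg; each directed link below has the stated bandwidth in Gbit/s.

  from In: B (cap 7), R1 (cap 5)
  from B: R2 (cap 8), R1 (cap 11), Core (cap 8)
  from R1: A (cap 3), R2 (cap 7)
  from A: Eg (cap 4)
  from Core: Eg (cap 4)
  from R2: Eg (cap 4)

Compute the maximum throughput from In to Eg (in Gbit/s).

Augment In→B→Core→Eg: bottleneck 4, flow now 4.
Augment In→B→R2→Eg: bottleneck 3, flow now 7.
Augment In→R1→A→Eg: bottleneck 3, flow now 10.
Augment In→R1→R2→Eg: bottleneck 1, flow now 11.
No augmenting path remains; maximum flow = 11.
In the residual graph, reachable from In: {In, B, R1, Core, R2}.
Min-cut edges: R1→A (3), Core→Eg (4), R2→Eg (4); capacity 3 + 4 + 4 = 11.
This cut is saturated, so no flow can exceed 11.

11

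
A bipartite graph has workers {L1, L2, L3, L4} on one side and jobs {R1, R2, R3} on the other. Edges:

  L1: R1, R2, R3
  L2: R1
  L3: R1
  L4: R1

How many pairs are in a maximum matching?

Unit-capacity flow: source→left, listed edges, right→sink; max matching = max flow.
Augmenting path L1→R1 (+1); matched 1.
Augmenting path L2→R1→L1→R2 (+1); matched 2.
No augmenting path remains; maximum matching = 2.
König certificate: {L1, R1} is a vertex cover of size 2 (every listed pair touches it), so no matching can be larger.

2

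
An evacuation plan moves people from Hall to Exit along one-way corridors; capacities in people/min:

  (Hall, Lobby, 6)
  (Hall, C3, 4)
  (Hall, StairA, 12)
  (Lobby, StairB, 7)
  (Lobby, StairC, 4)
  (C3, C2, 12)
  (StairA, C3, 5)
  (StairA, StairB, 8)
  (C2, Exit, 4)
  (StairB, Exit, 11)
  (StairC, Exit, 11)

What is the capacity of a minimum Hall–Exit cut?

18

Augment Hall→Lobby→StairB→Exit: bottleneck 6, flow now 6.
Augment Hall→C3→C2→Exit: bottleneck 4, flow now 10.
Augment Hall→StairA→StairB→Exit: bottleneck 5, flow now 15.
Augment Hall→StairA→StairB→Lobby→StairC→Exit: bottleneck 3, flow now 18. (uses reverse residual edge)
No augmenting path remains; maximum flow = 18.
By max-flow min-cut, the minimum cut capacity equals the max flow.
In the residual graph, reachable from Hall: {Hall, C3, StairA, C2}.
Min-cut edges: Hall→Lobby (6), StairA→StairB (8), C2→Exit (4); capacity 6 + 8 + 4 = 18.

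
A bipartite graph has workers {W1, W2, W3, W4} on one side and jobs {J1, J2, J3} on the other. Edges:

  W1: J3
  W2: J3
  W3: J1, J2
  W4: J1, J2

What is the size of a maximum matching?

3

Unit-capacity flow: source→left, listed edges, right→sink; max matching = max flow.
Augmenting path W1→J3 (+1); matched 1.
Augmenting path W3→J1 (+1); matched 2.
Augmenting path W4→J2 (+1); matched 3.
No augmenting path remains; maximum matching = 3.
König certificate: {W3, W4, J3} is a vertex cover of size 3 (every listed pair touches it), so no matching can be larger.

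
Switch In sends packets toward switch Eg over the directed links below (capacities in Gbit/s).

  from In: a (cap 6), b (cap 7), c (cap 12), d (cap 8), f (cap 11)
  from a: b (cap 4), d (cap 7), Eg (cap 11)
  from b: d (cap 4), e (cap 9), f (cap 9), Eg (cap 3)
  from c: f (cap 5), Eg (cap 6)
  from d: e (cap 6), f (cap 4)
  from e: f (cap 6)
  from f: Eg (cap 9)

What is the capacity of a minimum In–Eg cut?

24

Augment In→a→Eg: bottleneck 6, flow now 6.
Augment In→b→Eg: bottleneck 3, flow now 9.
Augment In→c→Eg: bottleneck 6, flow now 15.
Augment In→f→Eg: bottleneck 9, flow now 24.
No augmenting path remains; maximum flow = 24.
By max-flow min-cut, the minimum cut capacity equals the max flow.
In the residual graph, reachable from In: {In, b, c, d, e, f}.
Min-cut edges: In→a (6), b→Eg (3), c→Eg (6), f→Eg (9); capacity 6 + 3 + 6 + 9 = 24.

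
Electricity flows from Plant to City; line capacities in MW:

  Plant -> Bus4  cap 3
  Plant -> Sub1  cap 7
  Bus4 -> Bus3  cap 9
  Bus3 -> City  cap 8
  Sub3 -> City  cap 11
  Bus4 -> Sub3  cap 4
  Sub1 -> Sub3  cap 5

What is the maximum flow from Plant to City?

Augment Plant→Bus4→Bus3→City: bottleneck 3, flow now 3.
Augment Plant→Sub1→Sub3→City: bottleneck 5, flow now 8.
No augmenting path remains; maximum flow = 8.
In the residual graph, reachable from Plant: {Plant, Sub1}.
Min-cut edges: Plant→Bus4 (3), Sub1→Sub3 (5); capacity 3 + 5 = 8.
This cut is saturated, so no flow can exceed 8.

8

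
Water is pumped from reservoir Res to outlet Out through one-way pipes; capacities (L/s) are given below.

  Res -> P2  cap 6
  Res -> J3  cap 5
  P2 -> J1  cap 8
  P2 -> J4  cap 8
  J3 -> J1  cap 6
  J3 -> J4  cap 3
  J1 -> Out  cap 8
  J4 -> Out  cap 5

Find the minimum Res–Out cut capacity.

Augment Res→P2→J1→Out: bottleneck 6, flow now 6.
Augment Res→J3→J1→Out: bottleneck 2, flow now 8.
Augment Res→J3→J4→Out: bottleneck 3, flow now 11.
No augmenting path remains; maximum flow = 11.
By max-flow min-cut, the minimum cut capacity equals the max flow.
In the residual graph, reachable from Res: {Res}.
Min-cut edges: Res→P2 (6), Res→J3 (5); capacity 6 + 5 = 11.

11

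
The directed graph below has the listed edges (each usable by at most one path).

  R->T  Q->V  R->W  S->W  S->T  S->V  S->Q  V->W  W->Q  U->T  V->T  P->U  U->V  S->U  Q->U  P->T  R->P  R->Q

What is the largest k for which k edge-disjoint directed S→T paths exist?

Assign every edge capacity 1; by Menger, the answer equals the max flow.
Path S→T (+1); total 1.
Path S→U→T (+1); total 2.
Path S→V→T (+1); total 3.
No residual S→T path; max flow = 3.
Certifying cut of size 3: {S→T, U→T, V→T}.

3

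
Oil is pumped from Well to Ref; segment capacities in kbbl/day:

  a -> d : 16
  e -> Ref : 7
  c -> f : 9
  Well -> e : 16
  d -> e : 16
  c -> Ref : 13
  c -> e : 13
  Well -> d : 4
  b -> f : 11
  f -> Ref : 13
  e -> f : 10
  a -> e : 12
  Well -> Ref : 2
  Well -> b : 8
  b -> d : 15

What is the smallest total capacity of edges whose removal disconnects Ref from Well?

22

Augment Well→Ref: bottleneck 2, flow now 2.
Augment Well→e→Ref: bottleneck 7, flow now 9.
Augment Well→b→f→Ref: bottleneck 8, flow now 17.
Augment Well→e→f→Ref: bottleneck 5, flow now 22.
No augmenting path remains; maximum flow = 22.
By max-flow min-cut, the minimum cut capacity equals the max flow.
In the residual graph, reachable from Well: {Well, b, d, e, f}.
Min-cut edges: Well→Ref (2), e→Ref (7), f→Ref (13); capacity 2 + 7 + 13 = 22.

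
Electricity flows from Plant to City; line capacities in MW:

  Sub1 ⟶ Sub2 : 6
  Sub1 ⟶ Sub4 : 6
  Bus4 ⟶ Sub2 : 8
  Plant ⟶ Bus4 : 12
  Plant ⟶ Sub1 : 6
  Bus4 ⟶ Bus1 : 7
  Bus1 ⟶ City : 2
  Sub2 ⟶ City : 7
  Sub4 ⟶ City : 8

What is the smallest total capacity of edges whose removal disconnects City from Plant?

15

Augment Plant→Sub1→Sub2→City: bottleneck 6, flow now 6.
Augment Plant→Bus4→Bus1→City: bottleneck 2, flow now 8.
Augment Plant→Bus4→Sub2→City: bottleneck 1, flow now 9.
Augment Plant→Bus4→Sub2→Sub1→Sub4→City: bottleneck 6, flow now 15. (uses reverse residual edge)
No augmenting path remains; maximum flow = 15.
By max-flow min-cut, the minimum cut capacity equals the max flow.
In the residual graph, reachable from Plant: {Plant, Bus4, Bus1, Sub2}.
Min-cut edges: Plant→Sub1 (6), Bus1→City (2), Sub2→City (7); capacity 6 + 2 + 7 = 15.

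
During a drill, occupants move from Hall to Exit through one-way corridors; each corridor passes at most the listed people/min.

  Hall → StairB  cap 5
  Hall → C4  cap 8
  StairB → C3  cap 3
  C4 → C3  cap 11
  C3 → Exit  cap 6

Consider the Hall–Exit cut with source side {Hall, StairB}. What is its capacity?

11

Edges leaving {Hall, StairB}: Hall→C4 (8), StairB→C3 (3).
Cut capacity = 8 + 3 = 11.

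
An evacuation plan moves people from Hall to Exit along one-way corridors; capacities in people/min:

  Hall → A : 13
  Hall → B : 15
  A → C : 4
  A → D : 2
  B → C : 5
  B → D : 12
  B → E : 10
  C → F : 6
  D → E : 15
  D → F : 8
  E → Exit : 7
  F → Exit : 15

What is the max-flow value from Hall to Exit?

Augment Hall→B→E→Exit: bottleneck 7, flow now 7.
Augment Hall→A→C→F→Exit: bottleneck 4, flow now 11.
Augment Hall→A→D→F→Exit: bottleneck 2, flow now 13.
Augment Hall→B→C→F→Exit: bottleneck 2, flow now 15.
Augment Hall→B→D→F→Exit: bottleneck 6, flow now 21.
No augmenting path remains; maximum flow = 21.
In the residual graph, reachable from Hall: {Hall, A}.
Min-cut edges: Hall→B (15), A→C (4), A→D (2); capacity 15 + 4 + 2 = 21.
This cut is saturated, so no flow can exceed 21.

21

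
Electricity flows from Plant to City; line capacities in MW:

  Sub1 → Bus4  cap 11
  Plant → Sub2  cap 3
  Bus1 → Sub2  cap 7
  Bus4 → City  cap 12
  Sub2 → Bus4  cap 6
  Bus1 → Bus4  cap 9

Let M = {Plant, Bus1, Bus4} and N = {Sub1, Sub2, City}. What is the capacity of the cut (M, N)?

22

Edges leaving {Plant, Bus1, Bus4}: Plant→Sub2 (3), Bus1→Sub2 (7), Bus4→City (12).
Cut capacity = 3 + 7 + 12 = 22.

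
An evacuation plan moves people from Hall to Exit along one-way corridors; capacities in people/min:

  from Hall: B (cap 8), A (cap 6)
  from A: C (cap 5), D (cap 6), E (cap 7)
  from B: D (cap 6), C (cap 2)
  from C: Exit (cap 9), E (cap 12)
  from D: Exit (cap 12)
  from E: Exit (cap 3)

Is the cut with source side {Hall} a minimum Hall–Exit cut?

Given cut capacity: 6 + 8 = 14.
Augment Hall→A→C→Exit: bottleneck 5, flow now 5.
Augment Hall→A→D→Exit: bottleneck 1, flow now 6.
Augment Hall→B→C→Exit: bottleneck 2, flow now 8.
Augment Hall→B→D→Exit: bottleneck 6, flow now 14.
No augmenting path remains; maximum flow = 14.
Cut capacity 14 equals the max flow, so it is a minimum cut.

Yes — it is a minimum cut (capacity 14).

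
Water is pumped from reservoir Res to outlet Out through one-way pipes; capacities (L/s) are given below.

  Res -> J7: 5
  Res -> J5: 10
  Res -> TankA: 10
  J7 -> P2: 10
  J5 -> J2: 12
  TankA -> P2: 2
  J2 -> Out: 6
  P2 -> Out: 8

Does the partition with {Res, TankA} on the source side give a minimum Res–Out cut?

No — its capacity is 17, but the minimum cut has capacity 13.

Given cut capacity: 5 + 10 + 2 = 17.
Augment Res→J7→P2→Out: bottleneck 5, flow now 5.
Augment Res→J5→J2→Out: bottleneck 6, flow now 11.
Augment Res→TankA→P2→Out: bottleneck 2, flow now 13.
No augmenting path remains; maximum flow = 13.
In the residual graph, reachable from Res: {Res, J5, TankA, J2}.
Min-cut edges: Res→J7 (5), TankA→P2 (2), J2→Out (6); capacity 5 + 2 + 6 = 13.
Cut capacity 17 exceeds the max flow 13, so it is not minimum.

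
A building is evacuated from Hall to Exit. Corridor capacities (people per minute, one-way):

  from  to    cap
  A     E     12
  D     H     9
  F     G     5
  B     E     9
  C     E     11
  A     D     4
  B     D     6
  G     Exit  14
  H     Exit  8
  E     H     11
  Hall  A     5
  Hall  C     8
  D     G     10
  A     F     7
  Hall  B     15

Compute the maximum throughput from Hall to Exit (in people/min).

19

Augment Hall→A→D→G→Exit: bottleneck 4, flow now 4.
Augment Hall→A→E→H→Exit: bottleneck 1, flow now 5.
Augment Hall→B→D→G→Exit: bottleneck 6, flow now 11.
Augment Hall→B→E→H→Exit: bottleneck 7, flow now 18.
Augment Hall→B→E→A→F→G→Exit: bottleneck 1, flow now 19. (uses reverse residual edge)
No augmenting path remains; maximum flow = 19.
In the residual graph, reachable from Hall: {Hall, B, C, E, H}.
Min-cut edges: Hall→A (5), B→D (6), H→Exit (8); capacity 5 + 6 + 8 = 19.
This cut is saturated, so no flow can exceed 19.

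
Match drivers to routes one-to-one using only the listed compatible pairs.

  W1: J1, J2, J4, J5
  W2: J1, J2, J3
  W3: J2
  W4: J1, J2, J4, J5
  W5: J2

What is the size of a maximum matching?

4

Unit-capacity flow: source→left, listed edges, right→sink; max matching = max flow.
Augmenting path W1→J1 (+1); matched 1.
Augmenting path W2→J2 (+1); matched 2.
Augmenting path W4→J4 (+1); matched 3.
Augmenting path W3→J2→W2→J3 (+1); matched 4.
No augmenting path remains; maximum matching = 4.
König certificate: {W1, W2, W4, J2} is a vertex cover of size 4 (every listed pair touches it), so no matching can be larger.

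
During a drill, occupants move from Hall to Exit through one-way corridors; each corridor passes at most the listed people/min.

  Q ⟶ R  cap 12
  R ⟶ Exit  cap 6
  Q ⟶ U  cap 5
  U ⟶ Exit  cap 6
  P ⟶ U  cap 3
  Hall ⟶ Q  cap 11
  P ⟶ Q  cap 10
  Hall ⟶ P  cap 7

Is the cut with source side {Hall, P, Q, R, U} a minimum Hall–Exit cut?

Given cut capacity: 6 + 6 = 12.
Augment Hall→P→U→Exit: bottleneck 3, flow now 3.
Augment Hall→Q→R→Exit: bottleneck 6, flow now 9.
Augment Hall→Q→U→Exit: bottleneck 3, flow now 12.
No augmenting path remains; maximum flow = 12.
Cut capacity 12 equals the max flow, so it is a minimum cut.

Yes — it is a minimum cut (capacity 12).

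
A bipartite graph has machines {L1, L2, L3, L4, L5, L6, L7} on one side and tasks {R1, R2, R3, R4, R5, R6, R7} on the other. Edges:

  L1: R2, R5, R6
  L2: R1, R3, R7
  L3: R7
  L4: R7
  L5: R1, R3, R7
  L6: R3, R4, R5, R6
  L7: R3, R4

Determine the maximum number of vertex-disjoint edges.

6

Unit-capacity flow: source→left, listed edges, right→sink; max matching = max flow.
Augmenting path L1→R2 (+1); matched 1.
Augmenting path L2→R1 (+1); matched 2.
Augmenting path L3→R7 (+1); matched 3.
Augmenting path L5→R3 (+1); matched 4.
Augmenting path L6→R4 (+1); matched 5.
Augmenting path L7→R4→L6→R5 (+1); matched 6.
No augmenting path remains; maximum matching = 6.
König certificate: {L1, L2, L5, L6, L7, R7} is a vertex cover of size 6 (every listed pair touches it), so no matching can be larger.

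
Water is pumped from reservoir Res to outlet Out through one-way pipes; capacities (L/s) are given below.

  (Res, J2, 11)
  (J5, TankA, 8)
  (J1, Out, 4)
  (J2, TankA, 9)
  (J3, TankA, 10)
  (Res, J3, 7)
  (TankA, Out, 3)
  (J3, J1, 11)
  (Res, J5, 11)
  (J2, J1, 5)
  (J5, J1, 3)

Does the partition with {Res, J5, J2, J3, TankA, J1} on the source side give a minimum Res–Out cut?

Yes — it is a minimum cut (capacity 7).

Given cut capacity: 3 + 4 = 7.
Augment Res→J5→TankA→Out: bottleneck 3, flow now 3.
Augment Res→J5→J1→Out: bottleneck 3, flow now 6.
Augment Res→J2→J1→Out: bottleneck 1, flow now 7.
No augmenting path remains; maximum flow = 7.
Cut capacity 7 equals the max flow, so it is a minimum cut.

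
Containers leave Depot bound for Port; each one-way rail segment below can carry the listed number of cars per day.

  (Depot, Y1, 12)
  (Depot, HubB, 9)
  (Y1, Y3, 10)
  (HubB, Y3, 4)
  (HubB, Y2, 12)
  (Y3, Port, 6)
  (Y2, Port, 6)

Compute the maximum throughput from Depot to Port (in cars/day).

Augment Depot→Y1→Y3→Port: bottleneck 6, flow now 6.
Augment Depot→HubB→Y2→Port: bottleneck 6, flow now 12.
No augmenting path remains; maximum flow = 12.
In the residual graph, reachable from Depot: {Depot, Y1, HubB, Y3, Y2}.
Min-cut edges: Y3→Port (6), Y2→Port (6); capacity 6 + 6 = 12.
This cut is saturated, so no flow can exceed 12.

12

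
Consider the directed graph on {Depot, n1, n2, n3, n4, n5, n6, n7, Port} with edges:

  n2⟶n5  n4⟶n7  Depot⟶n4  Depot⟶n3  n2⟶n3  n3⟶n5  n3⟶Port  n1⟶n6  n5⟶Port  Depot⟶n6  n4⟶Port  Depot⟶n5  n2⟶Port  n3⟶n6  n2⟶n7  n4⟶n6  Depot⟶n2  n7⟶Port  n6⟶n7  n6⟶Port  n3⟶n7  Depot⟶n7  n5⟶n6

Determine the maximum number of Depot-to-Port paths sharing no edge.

Assign every edge capacity 1; by Menger, the answer equals the max flow.
Path Depot→n2→Port (+1); total 1.
Path Depot→n3→Port (+1); total 2.
Path Depot→n4→Port (+1); total 3.
Path Depot→n5→Port (+1); total 4.
Path Depot→n6→Port (+1); total 5.
Path Depot→n7→Port (+1); total 6.
No residual Depot→Port path; max flow = 6.
Certifying cut of size 6: {Depot→n2, Depot→n3, Depot→n4, Depot→n5, Depot→n6, Depot→n7}.

6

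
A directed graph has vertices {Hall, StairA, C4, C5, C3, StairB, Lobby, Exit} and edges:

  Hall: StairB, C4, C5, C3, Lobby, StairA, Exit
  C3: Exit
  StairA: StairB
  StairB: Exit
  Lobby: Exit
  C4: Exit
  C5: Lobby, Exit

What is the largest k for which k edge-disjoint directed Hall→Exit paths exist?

6

Assign every edge capacity 1; by Menger, the answer equals the max flow.
Path Hall→Exit (+1); total 1.
Path Hall→C4→Exit (+1); total 2.
Path Hall→C5→Exit (+1); total 3.
Path Hall→C3→Exit (+1); total 4.
Path Hall→StairB→Exit (+1); total 5.
Path Hall→Lobby→Exit (+1); total 6.
No residual Hall→Exit path; max flow = 6.
Certifying cut of size 6: {Hall→C3, Hall→C4, Hall→C5, Hall→Exit, Hall→Lobby, StairB→Exit}.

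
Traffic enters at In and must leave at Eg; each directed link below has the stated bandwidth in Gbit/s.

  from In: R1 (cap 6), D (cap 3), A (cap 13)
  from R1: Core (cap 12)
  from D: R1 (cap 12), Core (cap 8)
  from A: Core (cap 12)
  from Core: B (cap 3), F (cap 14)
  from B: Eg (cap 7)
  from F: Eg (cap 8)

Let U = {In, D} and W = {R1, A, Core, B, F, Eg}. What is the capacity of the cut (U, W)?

Edges leaving {In, D}: In→R1 (6), In→A (13), D→R1 (12), D→Core (8).
Cut capacity = 6 + 13 + 12 + 8 = 39.

39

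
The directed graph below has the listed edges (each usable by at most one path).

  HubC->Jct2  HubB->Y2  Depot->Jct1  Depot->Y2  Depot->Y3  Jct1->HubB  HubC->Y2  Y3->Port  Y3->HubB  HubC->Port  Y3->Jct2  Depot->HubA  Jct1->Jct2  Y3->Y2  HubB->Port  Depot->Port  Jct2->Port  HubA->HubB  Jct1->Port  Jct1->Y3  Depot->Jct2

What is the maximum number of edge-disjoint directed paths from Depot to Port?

Assign every edge capacity 1; by Menger, the answer equals the max flow.
Path Depot→Port (+1); total 1.
Path Depot→Jct1→Port (+1); total 2.
Path Depot→Y3→Port (+1); total 3.
Path Depot→Jct2→Port (+1); total 4.
Path Depot→HubA→HubB→Port (+1); total 5.
No residual Depot→Port path; max flow = 5.
Certifying cut of size 5: {Depot→HubA, Depot→Jct1, Depot→Jct2, Depot→Port, Depot→Y3}.

5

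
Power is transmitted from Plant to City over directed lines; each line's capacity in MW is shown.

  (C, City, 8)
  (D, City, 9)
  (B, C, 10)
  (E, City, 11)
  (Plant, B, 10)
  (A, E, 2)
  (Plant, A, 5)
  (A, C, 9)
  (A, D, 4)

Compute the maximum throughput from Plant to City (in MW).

Augment Plant→A→C→City: bottleneck 5, flow now 5.
Augment Plant→B→C→City: bottleneck 3, flow now 8.
Augment Plant→B→C→A→D→City: bottleneck 4, flow now 12. (uses reverse residual edge)
Augment Plant→B→C→A→E→City: bottleneck 1, flow now 13. (uses reverse residual edge)
No augmenting path remains; maximum flow = 13.
In the residual graph, reachable from Plant: {Plant, B, C}.
Min-cut edges: Plant→A (5), C→City (8); capacity 5 + 8 = 13.
This cut is saturated, so no flow can exceed 13.

13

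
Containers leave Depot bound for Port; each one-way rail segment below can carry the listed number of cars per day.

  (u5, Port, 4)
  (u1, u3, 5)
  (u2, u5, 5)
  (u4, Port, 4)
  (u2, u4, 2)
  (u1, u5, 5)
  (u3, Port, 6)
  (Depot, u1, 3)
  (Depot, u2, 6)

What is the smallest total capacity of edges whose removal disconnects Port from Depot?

9

Augment Depot→u1→u3→Port: bottleneck 3, flow now 3.
Augment Depot→u2→u4→Port: bottleneck 2, flow now 5.
Augment Depot→u2→u5→Port: bottleneck 4, flow now 9.
No augmenting path remains; maximum flow = 9.
By max-flow min-cut, the minimum cut capacity equals the max flow.
In the residual graph, reachable from Depot: {Depot}.
Min-cut edges: Depot→u1 (3), Depot→u2 (6); capacity 3 + 6 = 9.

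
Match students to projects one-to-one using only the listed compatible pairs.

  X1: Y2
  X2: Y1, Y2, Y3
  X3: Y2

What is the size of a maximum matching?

Unit-capacity flow: source→left, listed edges, right→sink; max matching = max flow.
Augmenting path X1→Y2 (+1); matched 1.
Augmenting path X2→Y1 (+1); matched 2.
No augmenting path remains; maximum matching = 2.
König certificate: {X2, Y2} is a vertex cover of size 2 (every listed pair touches it), so no matching can be larger.

2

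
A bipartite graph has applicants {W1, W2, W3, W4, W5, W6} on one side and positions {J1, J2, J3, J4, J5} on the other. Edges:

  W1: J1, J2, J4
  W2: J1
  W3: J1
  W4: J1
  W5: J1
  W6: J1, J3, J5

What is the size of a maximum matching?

3

Unit-capacity flow: source→left, listed edges, right→sink; max matching = max flow.
Augmenting path W1→J1 (+1); matched 1.
Augmenting path W6→J3 (+1); matched 2.
Augmenting path W2→J1→W1→J2 (+1); matched 3.
No augmenting path remains; maximum matching = 3.
König certificate: {W1, W6, J1} is a vertex cover of size 3 (every listed pair touches it), so no matching can be larger.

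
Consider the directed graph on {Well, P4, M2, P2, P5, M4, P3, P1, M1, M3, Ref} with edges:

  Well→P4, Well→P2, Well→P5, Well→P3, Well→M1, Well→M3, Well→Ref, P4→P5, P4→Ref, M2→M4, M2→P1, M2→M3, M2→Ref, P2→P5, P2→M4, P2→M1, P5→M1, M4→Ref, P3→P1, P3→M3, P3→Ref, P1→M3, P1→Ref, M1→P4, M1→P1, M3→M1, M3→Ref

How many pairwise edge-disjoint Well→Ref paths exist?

Assign every edge capacity 1; by Menger, the answer equals the max flow.
Path Well→Ref (+1); total 1.
Path Well→P4→Ref (+1); total 2.
Path Well→P3→Ref (+1); total 3.
Path Well→M3→Ref (+1); total 4.
Path Well→P2→M4→Ref (+1); total 5.
Path Well→M1→P1→Ref (+1); total 6.
No residual Well→Ref path; max flow = 6.
Certifying cut of size 6: {M1→P1, P4→Ref, Well→M3, Well→P2, Well→P3, Well→Ref}.

6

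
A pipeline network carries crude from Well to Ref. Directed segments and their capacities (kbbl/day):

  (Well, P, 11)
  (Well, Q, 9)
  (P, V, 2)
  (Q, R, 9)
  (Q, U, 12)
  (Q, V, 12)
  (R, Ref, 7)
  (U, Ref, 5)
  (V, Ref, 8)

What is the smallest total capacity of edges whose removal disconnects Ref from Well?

11

Augment Well→P→V→Ref: bottleneck 2, flow now 2.
Augment Well→Q→R→Ref: bottleneck 7, flow now 9.
Augment Well→Q→U→Ref: bottleneck 2, flow now 11.
No augmenting path remains; maximum flow = 11.
By max-flow min-cut, the minimum cut capacity equals the max flow.
In the residual graph, reachable from Well: {Well, P}.
Min-cut edges: Well→Q (9), P→V (2); capacity 9 + 2 = 11.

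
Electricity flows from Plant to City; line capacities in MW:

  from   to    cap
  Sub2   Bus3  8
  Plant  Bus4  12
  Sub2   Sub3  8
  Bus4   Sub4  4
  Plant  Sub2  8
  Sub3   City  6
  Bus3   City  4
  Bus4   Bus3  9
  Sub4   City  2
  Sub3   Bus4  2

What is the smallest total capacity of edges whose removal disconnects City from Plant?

Augment Plant→Sub2→Sub3→City: bottleneck 6, flow now 6.
Augment Plant→Sub2→Bus3→City: bottleneck 2, flow now 8.
Augment Plant→Bus4→Sub4→City: bottleneck 2, flow now 10.
Augment Plant→Bus4→Bus3→City: bottleneck 2, flow now 12.
No augmenting path remains; maximum flow = 12.
By max-flow min-cut, the minimum cut capacity equals the max flow.
In the residual graph, reachable from Plant: {Plant, Sub2, Bus4, Sub3, Sub4, Bus3}.
Min-cut edges: Sub3→City (6), Sub4→City (2), Bus3→City (4); capacity 6 + 2 + 4 = 12.

12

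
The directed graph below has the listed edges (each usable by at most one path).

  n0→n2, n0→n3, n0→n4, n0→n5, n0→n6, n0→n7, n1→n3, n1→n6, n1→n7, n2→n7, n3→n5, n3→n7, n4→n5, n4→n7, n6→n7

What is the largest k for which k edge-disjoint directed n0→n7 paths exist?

Assign every edge capacity 1; by Menger, the answer equals the max flow.
Path n0→n7 (+1); total 1.
Path n0→n2→n7 (+1); total 2.
Path n0→n3→n7 (+1); total 3.
Path n0→n4→n7 (+1); total 4.
Path n0→n6→n7 (+1); total 5.
No residual n0→n7 path; max flow = 5.
Certifying cut of size 5: {n0→n2, n0→n3, n0→n4, n0→n6, n0→n7}.

5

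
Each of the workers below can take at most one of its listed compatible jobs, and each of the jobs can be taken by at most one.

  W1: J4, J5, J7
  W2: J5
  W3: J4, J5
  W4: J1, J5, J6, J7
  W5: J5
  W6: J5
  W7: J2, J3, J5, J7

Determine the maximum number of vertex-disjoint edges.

5

Unit-capacity flow: source→left, listed edges, right→sink; max matching = max flow.
Augmenting path W1→J4 (+1); matched 1.
Augmenting path W2→J5 (+1); matched 2.
Augmenting path W4→J1 (+1); matched 3.
Augmenting path W7→J2 (+1); matched 4.
Augmenting path W3→J4→W1→J7 (+1); matched 5.
No augmenting path remains; maximum matching = 5.
König certificate: {W1, W3, W4, W7, J5} is a vertex cover of size 5 (every listed pair touches it), so no matching can be larger.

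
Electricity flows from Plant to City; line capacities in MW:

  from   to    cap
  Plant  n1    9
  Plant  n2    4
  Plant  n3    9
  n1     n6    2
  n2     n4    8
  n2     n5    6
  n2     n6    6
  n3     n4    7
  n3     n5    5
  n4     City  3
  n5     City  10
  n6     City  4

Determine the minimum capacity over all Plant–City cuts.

Augment Plant→n1→n6→City: bottleneck 2, flow now 2.
Augment Plant→n2→n4→City: bottleneck 3, flow now 5.
Augment Plant→n2→n5→City: bottleneck 1, flow now 6.
Augment Plant→n3→n5→City: bottleneck 5, flow now 11.
Augment Plant→n3→n4→n2→n5→City: bottleneck 3, flow now 14. (uses reverse residual edge)
No augmenting path remains; maximum flow = 14.
By max-flow min-cut, the minimum cut capacity equals the max flow.
In the residual graph, reachable from Plant: {Plant, n1, n3, n4}.
Min-cut edges: Plant→n2 (4), n1→n6 (2), n3→n5 (5), n4→City (3); capacity 4 + 2 + 5 + 3 = 14.

14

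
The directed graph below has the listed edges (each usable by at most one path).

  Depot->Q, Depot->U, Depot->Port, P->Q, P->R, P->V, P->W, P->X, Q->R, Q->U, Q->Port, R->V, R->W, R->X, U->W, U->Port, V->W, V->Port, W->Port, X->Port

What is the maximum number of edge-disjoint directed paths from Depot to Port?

Assign every edge capacity 1; by Menger, the answer equals the max flow.
Path Depot→Port (+1); total 1.
Path Depot→Q→Port (+1); total 2.
Path Depot→U→Port (+1); total 3.
No residual Depot→Port path; max flow = 3.
Certifying cut of size 3: {Depot→Port, Depot→Q, Depot→U}.

3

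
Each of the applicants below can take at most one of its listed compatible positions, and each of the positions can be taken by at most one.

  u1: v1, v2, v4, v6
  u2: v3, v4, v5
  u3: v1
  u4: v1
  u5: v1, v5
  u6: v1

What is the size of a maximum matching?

4

Unit-capacity flow: source→left, listed edges, right→sink; max matching = max flow.
Augmenting path u1→v1 (+1); matched 1.
Augmenting path u2→v3 (+1); matched 2.
Augmenting path u5→v5 (+1); matched 3.
Augmenting path u3→v1→u1→v2 (+1); matched 4.
No augmenting path remains; maximum matching = 4.
König certificate: {u1, u2, u5, v1} is a vertex cover of size 4 (every listed pair touches it), so no matching can be larger.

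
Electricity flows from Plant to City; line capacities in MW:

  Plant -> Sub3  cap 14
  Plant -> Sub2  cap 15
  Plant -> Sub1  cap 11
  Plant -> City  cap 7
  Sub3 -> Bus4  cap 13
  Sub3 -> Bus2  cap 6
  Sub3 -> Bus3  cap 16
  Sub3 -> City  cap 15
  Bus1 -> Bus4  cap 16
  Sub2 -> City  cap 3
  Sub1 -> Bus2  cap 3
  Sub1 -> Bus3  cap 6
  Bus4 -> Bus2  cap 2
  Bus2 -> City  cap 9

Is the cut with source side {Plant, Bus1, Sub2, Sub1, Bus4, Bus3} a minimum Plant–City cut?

Given cut capacity: 14 + 7 + 3 + 3 + 2 = 29.
Augment Plant→City: bottleneck 7, flow now 7.
Augment Plant→Sub3→City: bottleneck 14, flow now 21.
Augment Plant→Sub2→City: bottleneck 3, flow now 24.
Augment Plant→Sub1→Bus2→City: bottleneck 3, flow now 27.
No augmenting path remains; maximum flow = 27.
In the residual graph, reachable from Plant: {Plant, Sub2, Sub1, Bus3}.
Min-cut edges: Plant→Sub3 (14), Plant→City (7), Sub2→City (3), Sub1→Bus2 (3); capacity 14 + 7 + 3 + 3 = 27.
Cut capacity 29 exceeds the max flow 27, so it is not minimum.

No — its capacity is 29, but the minimum cut has capacity 27.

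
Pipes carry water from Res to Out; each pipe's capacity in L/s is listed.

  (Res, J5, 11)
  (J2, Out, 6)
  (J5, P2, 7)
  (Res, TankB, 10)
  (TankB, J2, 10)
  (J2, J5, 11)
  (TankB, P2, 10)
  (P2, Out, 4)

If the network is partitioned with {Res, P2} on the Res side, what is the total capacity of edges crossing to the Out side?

Edges leaving {Res, P2}: Res→J5 (11), Res→TankB (10), P2→Out (4).
Cut capacity = 11 + 10 + 4 = 25.

25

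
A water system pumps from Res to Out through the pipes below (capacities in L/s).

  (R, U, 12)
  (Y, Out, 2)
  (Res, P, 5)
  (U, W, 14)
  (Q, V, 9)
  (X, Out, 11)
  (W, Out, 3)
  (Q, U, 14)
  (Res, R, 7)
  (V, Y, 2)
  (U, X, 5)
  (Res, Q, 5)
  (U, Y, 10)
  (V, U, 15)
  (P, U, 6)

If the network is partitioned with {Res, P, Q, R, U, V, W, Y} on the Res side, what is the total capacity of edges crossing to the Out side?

10

Edges leaving {Res, P, Q, R, U, V, W, Y}: U→X (5), W→Out (3), Y→Out (2).
Cut capacity = 5 + 3 + 2 = 10.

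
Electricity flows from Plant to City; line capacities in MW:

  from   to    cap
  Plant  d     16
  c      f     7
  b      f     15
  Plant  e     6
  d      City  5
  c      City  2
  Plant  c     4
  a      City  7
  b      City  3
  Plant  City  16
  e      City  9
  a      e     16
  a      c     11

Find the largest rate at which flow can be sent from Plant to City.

29

Augment Plant→City: bottleneck 16, flow now 16.
Augment Plant→c→City: bottleneck 2, flow now 18.
Augment Plant→d→City: bottleneck 5, flow now 23.
Augment Plant→e→City: bottleneck 6, flow now 29.
No augmenting path remains; maximum flow = 29.
In the residual graph, reachable from Plant: {Plant, c, d, f}.
Min-cut edges: Plant→e (6), Plant→City (16), c→City (2), d→City (5); capacity 6 + 16 + 2 + 5 = 29.
This cut is saturated, so no flow can exceed 29.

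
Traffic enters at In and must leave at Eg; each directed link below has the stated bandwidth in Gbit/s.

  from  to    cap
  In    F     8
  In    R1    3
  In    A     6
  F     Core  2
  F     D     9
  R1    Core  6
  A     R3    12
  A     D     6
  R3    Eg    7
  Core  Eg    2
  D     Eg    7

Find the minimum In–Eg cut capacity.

15

Augment In→F→Core→Eg: bottleneck 2, flow now 2.
Augment In→F→D→Eg: bottleneck 6, flow now 8.
Augment In→A→R3→Eg: bottleneck 6, flow now 14.
Augment In→R1→Core→F→D→Eg: bottleneck 1, flow now 15. (uses reverse residual edge)
No augmenting path remains; maximum flow = 15.
By max-flow min-cut, the minimum cut capacity equals the max flow.
In the residual graph, reachable from In: {In, F, R1, Core, D}.
Min-cut edges: In→A (6), Core→Eg (2), D→Eg (7); capacity 6 + 2 + 7 = 15.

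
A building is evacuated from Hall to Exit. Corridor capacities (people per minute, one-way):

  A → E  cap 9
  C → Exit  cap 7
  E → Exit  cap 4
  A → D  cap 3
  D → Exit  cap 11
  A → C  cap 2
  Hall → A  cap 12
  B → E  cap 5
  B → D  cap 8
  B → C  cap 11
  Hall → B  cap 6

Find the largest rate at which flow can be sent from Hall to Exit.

Augment Hall→A→C→Exit: bottleneck 2, flow now 2.
Augment Hall→A→D→Exit: bottleneck 3, flow now 5.
Augment Hall→A→E→Exit: bottleneck 4, flow now 9.
Augment Hall→B→C→Exit: bottleneck 5, flow now 14.
Augment Hall→B→D→Exit: bottleneck 1, flow now 15.
No augmenting path remains; maximum flow = 15.
In the residual graph, reachable from Hall: {Hall, A, E}.
Min-cut edges: Hall→B (6), A→C (2), A→D (3), E→Exit (4); capacity 6 + 2 + 3 + 4 = 15.
This cut is saturated, so no flow can exceed 15.

15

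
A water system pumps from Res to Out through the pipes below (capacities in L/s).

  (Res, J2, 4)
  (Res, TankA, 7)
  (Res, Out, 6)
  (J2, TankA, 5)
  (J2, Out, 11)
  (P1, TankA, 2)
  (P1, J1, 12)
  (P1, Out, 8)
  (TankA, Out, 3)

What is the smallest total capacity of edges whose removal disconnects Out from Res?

Augment Res→Out: bottleneck 6, flow now 6.
Augment Res→J2→Out: bottleneck 4, flow now 10.
Augment Res→TankA→Out: bottleneck 3, flow now 13.
No augmenting path remains; maximum flow = 13.
By max-flow min-cut, the minimum cut capacity equals the max flow.
In the residual graph, reachable from Res: {Res, TankA}.
Min-cut edges: Res→J2 (4), Res→Out (6), TankA→Out (3); capacity 4 + 6 + 3 = 13.

13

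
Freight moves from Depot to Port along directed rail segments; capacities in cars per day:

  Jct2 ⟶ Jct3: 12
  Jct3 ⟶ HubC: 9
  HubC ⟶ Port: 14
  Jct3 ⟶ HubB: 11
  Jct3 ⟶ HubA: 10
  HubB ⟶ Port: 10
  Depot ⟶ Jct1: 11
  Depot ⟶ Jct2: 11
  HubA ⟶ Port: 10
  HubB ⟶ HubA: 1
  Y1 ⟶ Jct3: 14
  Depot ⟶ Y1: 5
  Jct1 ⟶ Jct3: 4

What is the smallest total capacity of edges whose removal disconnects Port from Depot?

20

Augment Depot→Jct1→Jct3→HubC→Port: bottleneck 4, flow now 4.
Augment Depot→Y1→Jct3→HubC→Port: bottleneck 5, flow now 9.
Augment Depot→Jct2→Jct3→HubB→Port: bottleneck 10, flow now 19.
Augment Depot→Jct2→Jct3→HubA→Port: bottleneck 1, flow now 20.
No augmenting path remains; maximum flow = 20.
By max-flow min-cut, the minimum cut capacity equals the max flow.
In the residual graph, reachable from Depot: {Depot, Jct1}.
Min-cut edges: Depot→Y1 (5), Depot→Jct2 (11), Jct1→Jct3 (4); capacity 5 + 11 + 4 = 20.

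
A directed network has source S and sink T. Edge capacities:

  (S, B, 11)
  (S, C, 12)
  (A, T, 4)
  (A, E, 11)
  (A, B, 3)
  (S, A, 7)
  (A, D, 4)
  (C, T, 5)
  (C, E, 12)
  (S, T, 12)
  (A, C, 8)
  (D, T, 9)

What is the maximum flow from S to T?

24

Augment S→T: bottleneck 12, flow now 12.
Augment S→A→T: bottleneck 4, flow now 16.
Augment S→C→T: bottleneck 5, flow now 21.
Augment S→A→D→T: bottleneck 3, flow now 24.
No augmenting path remains; maximum flow = 24.
In the residual graph, reachable from S: {S, B, C, E}.
Min-cut edges: S→A (7), S→T (12), C→T (5); capacity 7 + 12 + 5 = 24.
This cut is saturated, so no flow can exceed 24.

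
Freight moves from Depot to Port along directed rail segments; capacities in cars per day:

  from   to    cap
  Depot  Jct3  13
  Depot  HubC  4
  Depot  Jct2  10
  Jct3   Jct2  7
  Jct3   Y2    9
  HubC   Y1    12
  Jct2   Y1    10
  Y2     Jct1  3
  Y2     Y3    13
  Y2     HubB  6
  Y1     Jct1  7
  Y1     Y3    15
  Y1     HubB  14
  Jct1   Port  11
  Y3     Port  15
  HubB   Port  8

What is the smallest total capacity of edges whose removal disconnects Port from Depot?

23

Augment Depot→Jct3→Y2→Jct1→Port: bottleneck 3, flow now 3.
Augment Depot→Jct3→Y2→Y3→Port: bottleneck 6, flow now 9.
Augment Depot→HubC→Y1→Jct1→Port: bottleneck 4, flow now 13.
Augment Depot→Jct2→Y1→Jct1→Port: bottleneck 3, flow now 16.
Augment Depot→Jct2→Y1→Y3→Port: bottleneck 7, flow now 23.
No augmenting path remains; maximum flow = 23.
By max-flow min-cut, the minimum cut capacity equals the max flow.
In the residual graph, reachable from Depot: {Depot, Jct3, Jct2}.
Min-cut edges: Depot→HubC (4), Jct3→Y2 (9), Jct2→Y1 (10); capacity 4 + 9 + 10 = 23.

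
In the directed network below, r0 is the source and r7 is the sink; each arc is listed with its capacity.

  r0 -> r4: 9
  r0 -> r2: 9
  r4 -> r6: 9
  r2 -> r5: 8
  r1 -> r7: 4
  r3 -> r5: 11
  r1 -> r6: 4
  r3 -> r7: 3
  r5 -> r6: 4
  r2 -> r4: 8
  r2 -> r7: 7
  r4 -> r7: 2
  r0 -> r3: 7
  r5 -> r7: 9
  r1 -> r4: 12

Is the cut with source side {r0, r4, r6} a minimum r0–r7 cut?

Yes — it is a minimum cut (capacity 18).

Given cut capacity: 9 + 7 + 2 = 18.
Augment r0→r2→r7: bottleneck 7, flow now 7.
Augment r0→r3→r7: bottleneck 3, flow now 10.
Augment r0→r4→r7: bottleneck 2, flow now 12.
Augment r0→r2→r5→r7: bottleneck 2, flow now 14.
Augment r0→r3→r5→r7: bottleneck 4, flow now 18.
No augmenting path remains; maximum flow = 18.
Cut capacity 18 equals the max flow, so it is a minimum cut.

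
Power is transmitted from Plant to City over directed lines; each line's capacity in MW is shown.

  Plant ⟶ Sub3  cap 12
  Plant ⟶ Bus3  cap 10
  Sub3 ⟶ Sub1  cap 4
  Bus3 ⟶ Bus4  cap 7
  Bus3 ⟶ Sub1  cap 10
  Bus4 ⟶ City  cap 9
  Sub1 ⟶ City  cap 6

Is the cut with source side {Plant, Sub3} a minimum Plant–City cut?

No — its capacity is 14, but the minimum cut has capacity 13.

Given cut capacity: 10 + 4 = 14.
Augment Plant→Sub3→Sub1→City: bottleneck 4, flow now 4.
Augment Plant→Bus3→Bus4→City: bottleneck 7, flow now 11.
Augment Plant→Bus3→Sub1→City: bottleneck 2, flow now 13.
No augmenting path remains; maximum flow = 13.
In the residual graph, reachable from Plant: {Plant, Sub3, Bus3, Sub1}.
Min-cut edges: Bus3→Bus4 (7), Sub1→City (6); capacity 7 + 6 = 13.
Cut capacity 14 exceeds the max flow 13, so it is not minimum.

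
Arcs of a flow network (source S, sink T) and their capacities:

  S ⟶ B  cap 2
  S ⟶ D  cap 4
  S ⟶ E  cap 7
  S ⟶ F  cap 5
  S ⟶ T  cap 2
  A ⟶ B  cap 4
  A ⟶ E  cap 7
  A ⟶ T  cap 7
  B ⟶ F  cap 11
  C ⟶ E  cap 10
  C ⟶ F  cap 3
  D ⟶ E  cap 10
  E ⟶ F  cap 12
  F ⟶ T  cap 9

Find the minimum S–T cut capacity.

11

Augment S→T: bottleneck 2, flow now 2.
Augment S→F→T: bottleneck 5, flow now 7.
Augment S→B→F→T: bottleneck 2, flow now 9.
Augment S→E→F→T: bottleneck 2, flow now 11.
No augmenting path remains; maximum flow = 11.
By max-flow min-cut, the minimum cut capacity equals the max flow.
In the residual graph, reachable from S: {S, B, D, E, F}.
Min-cut edges: S→T (2), F→T (9); capacity 2 + 9 = 11.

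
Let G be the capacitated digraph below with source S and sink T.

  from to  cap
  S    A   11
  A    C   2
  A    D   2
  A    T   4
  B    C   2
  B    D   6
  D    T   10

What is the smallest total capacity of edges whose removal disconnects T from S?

Augment S→A→T: bottleneck 4, flow now 4.
Augment S→A→D→T: bottleneck 2, flow now 6.
No augmenting path remains; maximum flow = 6.
By max-flow min-cut, the minimum cut capacity equals the max flow.
In the residual graph, reachable from S: {S, A, C}.
Min-cut edges: A→D (2), A→T (4); capacity 2 + 4 = 6.

6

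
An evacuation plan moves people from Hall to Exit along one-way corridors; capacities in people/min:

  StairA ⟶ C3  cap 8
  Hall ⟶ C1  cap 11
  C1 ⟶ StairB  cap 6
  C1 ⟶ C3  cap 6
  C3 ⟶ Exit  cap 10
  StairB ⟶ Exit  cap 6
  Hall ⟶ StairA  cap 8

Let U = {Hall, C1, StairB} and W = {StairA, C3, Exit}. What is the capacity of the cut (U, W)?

20

Edges leaving {Hall, C1, StairB}: Hall→StairA (8), C1→C3 (6), StairB→Exit (6).
Cut capacity = 8 + 6 + 6 = 20.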